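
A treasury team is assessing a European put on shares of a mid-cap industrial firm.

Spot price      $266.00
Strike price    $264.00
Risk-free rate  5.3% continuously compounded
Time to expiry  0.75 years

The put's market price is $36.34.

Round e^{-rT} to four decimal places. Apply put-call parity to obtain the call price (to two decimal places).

exp(−rT) = exp(−0.053·0.75) = 0.9610
Put-call parity: C − P = S − K·e^(−rT) = 266 − 264·0.9610 = 266 − 253.7040 = 12.2960
C = P + (C − P) = 36.34 + (12.2960) = 48.6360

$48.64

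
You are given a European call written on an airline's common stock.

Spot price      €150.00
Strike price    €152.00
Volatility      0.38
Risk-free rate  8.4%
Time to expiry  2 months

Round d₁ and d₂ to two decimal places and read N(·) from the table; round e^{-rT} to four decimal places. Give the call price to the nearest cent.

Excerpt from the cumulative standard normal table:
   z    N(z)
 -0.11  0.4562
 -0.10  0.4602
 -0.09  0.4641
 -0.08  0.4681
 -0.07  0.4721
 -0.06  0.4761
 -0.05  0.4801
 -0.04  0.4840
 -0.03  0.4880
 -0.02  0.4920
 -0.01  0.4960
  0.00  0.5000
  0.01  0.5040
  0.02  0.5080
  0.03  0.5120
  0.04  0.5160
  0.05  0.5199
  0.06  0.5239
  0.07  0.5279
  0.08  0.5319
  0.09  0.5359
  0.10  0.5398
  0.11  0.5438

T = 0.1667;  σ√T = 0.1551
ln(S/K) + (r + σ²/2)T = ln(150/152) + (0.084 + 0.38²/2)·0.1667 = -0.0132 + 0.0260 = 0.0128
d₁ = 0.0128 / 0.1551 = 0.0824 ⇒ 0.08
d₂ = d₁ − σ√T = 0.0824 − 0.1551 = -0.0727 ⇒ -0.07
e^(−rT) = e^(−0.084·0.1667) = 0.9861
N(d₁) = N(0.08) = 0.5319;  N(d₂) = N(-0.07) = 0.4721
C = 150·0.5319 − 152·0.9861·0.4721 = 79.7850 − 70.7617 = 9.0233

€9.02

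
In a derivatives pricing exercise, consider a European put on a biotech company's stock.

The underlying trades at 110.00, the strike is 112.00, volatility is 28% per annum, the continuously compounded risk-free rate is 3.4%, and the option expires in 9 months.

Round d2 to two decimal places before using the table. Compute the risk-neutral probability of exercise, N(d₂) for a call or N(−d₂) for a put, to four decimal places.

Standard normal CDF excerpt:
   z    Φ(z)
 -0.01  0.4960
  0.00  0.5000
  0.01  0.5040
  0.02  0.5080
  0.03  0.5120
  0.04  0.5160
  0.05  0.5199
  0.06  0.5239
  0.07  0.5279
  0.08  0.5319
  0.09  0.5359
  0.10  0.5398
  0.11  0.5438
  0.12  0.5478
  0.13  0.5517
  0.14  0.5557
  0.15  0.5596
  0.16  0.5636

σ√T = 0.28·√0.75 = 0.2425
d₁ = [ln(110/112) + (0.034 + 0.28²/2)·0.75] / 0.2425 = [-0.0180 + 0.0549] / 0.2425 = 0.1521 ≈ 0.15
d₂ = d₁ − σ√T = 0.1521 − 0.2425 = -0.0904 ≈ -0.09
Risk-neutral Pr[S_T < K] = N(−d₂) = N(0.09) = 0.5359

0.5359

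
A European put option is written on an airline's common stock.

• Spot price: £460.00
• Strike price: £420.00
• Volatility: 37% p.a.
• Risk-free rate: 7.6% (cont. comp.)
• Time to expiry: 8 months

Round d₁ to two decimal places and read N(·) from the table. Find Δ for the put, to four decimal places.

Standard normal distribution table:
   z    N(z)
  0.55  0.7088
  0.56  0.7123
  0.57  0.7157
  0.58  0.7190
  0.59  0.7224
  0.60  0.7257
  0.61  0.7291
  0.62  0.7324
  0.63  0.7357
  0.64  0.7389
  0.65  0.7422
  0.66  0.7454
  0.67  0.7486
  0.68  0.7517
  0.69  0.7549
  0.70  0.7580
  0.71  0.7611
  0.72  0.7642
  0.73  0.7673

-0.2676

σ√T = 0.37 × 0.8165 = 0.3021
d₁ = [ln(460/420) + (0.076 + 0.37²/2)·0.6667] / 0.3021 = [0.0910 + 0.0963] / 0.3021 = 0.6199 which rounds to 0.62
N(d₁) = N(0.62) = 0.7324
Δ_put = N(d₁) − 1 = 0.7324 − 1 = -0.2676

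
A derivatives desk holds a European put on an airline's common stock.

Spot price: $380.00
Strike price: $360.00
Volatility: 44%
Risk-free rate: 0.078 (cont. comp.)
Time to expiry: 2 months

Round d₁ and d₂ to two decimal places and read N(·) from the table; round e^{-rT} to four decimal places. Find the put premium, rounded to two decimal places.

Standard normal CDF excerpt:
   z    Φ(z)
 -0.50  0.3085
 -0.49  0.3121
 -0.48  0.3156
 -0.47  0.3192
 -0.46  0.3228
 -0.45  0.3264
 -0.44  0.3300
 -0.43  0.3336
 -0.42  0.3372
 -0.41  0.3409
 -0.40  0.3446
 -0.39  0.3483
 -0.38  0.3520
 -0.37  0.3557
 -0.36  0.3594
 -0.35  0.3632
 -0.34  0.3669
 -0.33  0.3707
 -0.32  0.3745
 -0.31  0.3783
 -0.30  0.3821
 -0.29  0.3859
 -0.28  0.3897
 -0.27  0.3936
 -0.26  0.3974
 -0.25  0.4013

$15.82

T = 0.1667;  σ√T = 0.1796
ln(S/K) + (r + σ²/2)T = ln(380/360) + (0.078 + 0.44²/2)·0.1667 = 0.0541 + 0.0291 = 0.0832
d₁ = 0.0832 / 0.1796 = 0.4632 ⇒ 0.46
d₂ = d₁ − σ√T = 0.4632 − 0.1796 = 0.2836 ⇒ 0.28
e^(−rT) = e^(−0.078·0.1667) = 0.9871
N(−d₂) = N(-0.28) = 0.3897;  N(−d₁) = N(-0.46) = 0.3228
P = 360·0.9871·0.3897 − 380·0.3228 = 138.4822 − 122.6640 = 15.8182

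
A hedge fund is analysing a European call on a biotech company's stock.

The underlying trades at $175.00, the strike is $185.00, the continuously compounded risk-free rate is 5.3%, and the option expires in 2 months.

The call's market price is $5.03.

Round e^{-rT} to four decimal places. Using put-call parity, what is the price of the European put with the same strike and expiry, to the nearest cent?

$13.40

e^(−rT) = e^(−0.053·0.1667) = 0.9912
Put-call parity: C − P = S − K·e^(−rT) = 175 − 185·0.9912 = 175 − 183.3720 = -8.3720
P = C − (C − P) = 5.03 − (-8.3720) = 13.4020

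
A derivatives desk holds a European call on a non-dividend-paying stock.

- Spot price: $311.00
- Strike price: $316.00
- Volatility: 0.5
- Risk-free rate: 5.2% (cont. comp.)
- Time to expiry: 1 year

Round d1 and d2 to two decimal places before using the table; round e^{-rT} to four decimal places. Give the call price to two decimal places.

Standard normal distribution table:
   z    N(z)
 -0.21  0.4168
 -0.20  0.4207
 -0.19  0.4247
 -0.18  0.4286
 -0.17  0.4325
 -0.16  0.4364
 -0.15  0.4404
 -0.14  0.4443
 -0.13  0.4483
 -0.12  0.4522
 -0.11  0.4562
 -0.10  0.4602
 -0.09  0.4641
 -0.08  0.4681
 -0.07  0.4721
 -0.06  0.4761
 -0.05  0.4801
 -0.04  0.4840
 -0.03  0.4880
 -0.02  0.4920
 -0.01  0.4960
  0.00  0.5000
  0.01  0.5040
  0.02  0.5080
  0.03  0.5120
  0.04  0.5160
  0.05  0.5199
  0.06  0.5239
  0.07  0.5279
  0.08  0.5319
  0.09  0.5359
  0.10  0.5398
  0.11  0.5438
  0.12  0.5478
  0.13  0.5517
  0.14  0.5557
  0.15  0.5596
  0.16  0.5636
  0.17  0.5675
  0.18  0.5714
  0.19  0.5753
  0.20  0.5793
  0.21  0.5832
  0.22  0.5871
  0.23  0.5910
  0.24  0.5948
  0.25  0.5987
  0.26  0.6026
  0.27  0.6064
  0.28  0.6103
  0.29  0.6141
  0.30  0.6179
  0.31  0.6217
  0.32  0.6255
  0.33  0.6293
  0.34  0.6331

$65.96

σ√T = 0.5·√1 = 0.5000
d₁ = [ln(311/316) + (0.052 + 0.5²/2)·1] / 0.5000 = [-0.0159 + 0.1770] / 0.5000 = 0.3221 ⇒ 0.32
d₂ = d₁ − σ√T = 0.3221 − 0.5000 = -0.1779 ⇒ -0.18
e^(−rT) = e^(−0.052·1) = 0.9493
C = 311·N(0.32) − 316·0.9493·N(-0.18) = 311·0.6255 − 316·0.9493·0.4286 = 194.5305 − 128.5709 = 65.9596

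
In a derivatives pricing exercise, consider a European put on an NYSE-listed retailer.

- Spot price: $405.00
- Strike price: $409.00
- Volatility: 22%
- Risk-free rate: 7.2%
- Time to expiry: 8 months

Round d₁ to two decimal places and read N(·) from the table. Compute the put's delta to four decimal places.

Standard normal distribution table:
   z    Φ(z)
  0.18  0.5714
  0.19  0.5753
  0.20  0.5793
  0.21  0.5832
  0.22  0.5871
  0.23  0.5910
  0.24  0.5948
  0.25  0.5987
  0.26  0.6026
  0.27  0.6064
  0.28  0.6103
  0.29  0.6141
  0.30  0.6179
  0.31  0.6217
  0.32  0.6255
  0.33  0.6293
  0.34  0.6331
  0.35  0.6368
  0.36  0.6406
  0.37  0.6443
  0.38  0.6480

σ√T = 0.22·√0.6667 = 0.1796
d₁ = [ln(405/409) + (0.072 + ½·0.22²)·0.6667] / (σ√T) = (-0.0098 + 0.0641) / 0.1796 = 0.3023 which rounds to 0.30
N(d₁) = N(0.30) = 0.6179
Δ_put = N(d₁) − 1 = 0.6179 − 1 = -0.3821

-0.3821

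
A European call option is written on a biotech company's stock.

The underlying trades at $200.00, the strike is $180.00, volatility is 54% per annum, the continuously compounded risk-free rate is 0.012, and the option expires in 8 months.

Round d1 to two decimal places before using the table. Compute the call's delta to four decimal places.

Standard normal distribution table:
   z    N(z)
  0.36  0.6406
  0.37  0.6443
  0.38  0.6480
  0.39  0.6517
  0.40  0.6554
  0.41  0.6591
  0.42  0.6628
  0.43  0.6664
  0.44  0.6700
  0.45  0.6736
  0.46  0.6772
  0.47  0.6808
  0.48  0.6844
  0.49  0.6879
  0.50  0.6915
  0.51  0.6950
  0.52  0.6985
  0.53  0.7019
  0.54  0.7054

0.6844

σ√T = 0.54 × 0.8165 = 0.4409
d₁ = [ln(200/180) + (0.012 + 0.54²/2)·0.6667] / 0.4409 = [0.1054 + 0.1052] / 0.4409 = 0.4776 ≈ 0.48
N(d₁) = N(0.48) = 0.6844
Δ_call = N(d₁) = 0.6844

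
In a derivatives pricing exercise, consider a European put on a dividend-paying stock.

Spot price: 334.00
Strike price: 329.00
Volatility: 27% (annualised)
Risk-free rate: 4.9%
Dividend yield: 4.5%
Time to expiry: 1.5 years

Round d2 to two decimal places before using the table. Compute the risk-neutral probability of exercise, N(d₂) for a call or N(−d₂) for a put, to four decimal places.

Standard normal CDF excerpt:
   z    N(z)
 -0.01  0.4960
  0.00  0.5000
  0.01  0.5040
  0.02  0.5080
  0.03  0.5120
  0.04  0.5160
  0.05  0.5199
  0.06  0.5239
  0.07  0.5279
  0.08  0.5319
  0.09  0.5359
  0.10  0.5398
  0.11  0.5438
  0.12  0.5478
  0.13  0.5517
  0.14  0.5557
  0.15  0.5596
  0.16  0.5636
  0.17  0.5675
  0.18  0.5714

σ√T = 0.27 × 1.2247 = 0.3307
d₁ = [ln(334/329) + (0.049 − 0.045 + 0.27²/2)·1.5] / 0.3307 = [0.0151 + 0.0607] / 0.3307 = 0.2291 → 0.23
d₂ = d₁ − σ√T = 0.2291 − 0.3307 = -0.1016 → -0.10
Pr(exercise) under Q = N(−d₂) = N(0.10) = 0.5398

0.5398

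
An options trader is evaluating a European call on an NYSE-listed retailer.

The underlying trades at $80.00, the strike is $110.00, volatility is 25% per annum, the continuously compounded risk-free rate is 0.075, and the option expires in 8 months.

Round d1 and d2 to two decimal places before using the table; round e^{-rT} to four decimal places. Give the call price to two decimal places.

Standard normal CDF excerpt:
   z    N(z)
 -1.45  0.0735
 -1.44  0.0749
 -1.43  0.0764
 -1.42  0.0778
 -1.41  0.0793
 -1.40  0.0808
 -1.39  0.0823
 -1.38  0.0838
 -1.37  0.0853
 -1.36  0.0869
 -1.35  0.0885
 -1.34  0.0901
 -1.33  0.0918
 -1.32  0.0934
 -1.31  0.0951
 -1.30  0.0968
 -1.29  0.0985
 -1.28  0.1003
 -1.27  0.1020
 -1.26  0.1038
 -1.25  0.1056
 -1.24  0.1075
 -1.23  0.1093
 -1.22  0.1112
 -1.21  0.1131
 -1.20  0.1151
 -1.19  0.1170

$0.91

σ√T = 0.25 × 0.8165 = 0.2041
d₁ = [ln(80/110) + (0.075 + ½·0.25²)·0.6667] / (σ√T) = (-0.3185 + 0.0708) / 0.2041 = -1.2131 ⇒ -1.21
d₂ = -1.2131 − 0.2041 = -1.4172 ⇒ -1.42
e^(−rT) = e^(−0.075·0.6667) = 0.9512
N(d₁) = N(-1.21) = 0.1131;  N(d₂) = N(-1.42) = 0.0778
C = 80·0.1131 − 110·0.9512·0.0778 = 9.0480 − 8.1404 = 0.9076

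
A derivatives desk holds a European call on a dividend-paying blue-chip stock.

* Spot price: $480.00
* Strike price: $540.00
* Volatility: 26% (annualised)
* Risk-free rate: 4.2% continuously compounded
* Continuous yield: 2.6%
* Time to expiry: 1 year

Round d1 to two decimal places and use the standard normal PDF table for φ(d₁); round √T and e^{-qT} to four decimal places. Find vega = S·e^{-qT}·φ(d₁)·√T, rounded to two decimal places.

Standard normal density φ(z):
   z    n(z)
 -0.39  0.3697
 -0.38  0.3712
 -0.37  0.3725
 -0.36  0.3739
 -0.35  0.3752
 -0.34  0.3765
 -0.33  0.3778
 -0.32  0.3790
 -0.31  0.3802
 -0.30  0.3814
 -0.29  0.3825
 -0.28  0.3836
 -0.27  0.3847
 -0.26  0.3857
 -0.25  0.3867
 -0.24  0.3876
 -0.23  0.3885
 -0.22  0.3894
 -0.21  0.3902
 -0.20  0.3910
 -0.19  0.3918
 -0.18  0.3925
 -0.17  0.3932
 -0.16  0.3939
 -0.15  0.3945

T = 1;  σ√T = 0.2600
d₁ = [ln(480/540) + (0.042 − 0.026 + 0.26²/2)·1] / 0.2600 = [-0.1178 + 0.0498] / 0.2600 = -0.2615 ≈ -0.26
√T = √1 = 1.0000
φ(d₁) = φ(-0.26) = 0.3857
exp(−qT) = exp(−0.026·1) = 0.9743
vega = S·exp(−qT)·φ(d₁)·√T = 480·0.9743·0.3857·1.0000 = 180.3780

180.38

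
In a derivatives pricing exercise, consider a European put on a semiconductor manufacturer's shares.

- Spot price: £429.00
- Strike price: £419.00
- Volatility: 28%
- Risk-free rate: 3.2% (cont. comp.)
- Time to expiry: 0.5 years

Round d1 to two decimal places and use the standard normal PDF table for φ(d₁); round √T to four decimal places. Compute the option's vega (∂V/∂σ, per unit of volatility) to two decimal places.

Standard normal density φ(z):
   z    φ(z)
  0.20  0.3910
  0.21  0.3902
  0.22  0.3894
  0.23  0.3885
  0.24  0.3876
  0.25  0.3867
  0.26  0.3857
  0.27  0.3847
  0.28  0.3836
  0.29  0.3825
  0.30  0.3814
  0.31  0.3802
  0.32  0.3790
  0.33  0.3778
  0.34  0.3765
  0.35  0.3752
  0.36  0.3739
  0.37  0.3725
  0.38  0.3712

115.70

T = 0.5;  σ√T = 0.1980
d₁ = [ln(429/419) + (0.032 + 0.28²/2)·0.5] / 0.1980 = [0.0236 + 0.0356] / 0.1980 = 0.2989 which rounds to 0.30
√T = √0.5 = 0.7071
φ(d₁) = φ(0.30) = 0.3814
vega = S·φ(d₁)·√T = 429·0.3814·0.7071 = 115.6961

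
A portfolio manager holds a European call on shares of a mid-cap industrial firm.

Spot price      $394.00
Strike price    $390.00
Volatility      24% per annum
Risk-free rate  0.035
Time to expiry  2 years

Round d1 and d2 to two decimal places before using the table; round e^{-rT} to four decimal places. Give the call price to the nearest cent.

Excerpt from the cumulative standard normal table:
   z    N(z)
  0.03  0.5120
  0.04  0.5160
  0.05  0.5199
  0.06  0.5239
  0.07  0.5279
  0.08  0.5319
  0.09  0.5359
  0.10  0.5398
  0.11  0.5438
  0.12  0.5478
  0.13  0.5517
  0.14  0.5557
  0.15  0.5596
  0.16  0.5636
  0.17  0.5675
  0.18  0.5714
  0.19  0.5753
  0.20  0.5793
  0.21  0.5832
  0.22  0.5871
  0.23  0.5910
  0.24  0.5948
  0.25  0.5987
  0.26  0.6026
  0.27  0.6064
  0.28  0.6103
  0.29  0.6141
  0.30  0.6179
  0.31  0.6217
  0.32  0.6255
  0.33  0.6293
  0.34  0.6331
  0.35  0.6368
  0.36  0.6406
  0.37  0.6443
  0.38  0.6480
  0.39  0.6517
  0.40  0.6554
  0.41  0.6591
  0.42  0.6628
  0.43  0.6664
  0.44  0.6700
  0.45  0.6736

$67.72

σ√T = 0.24 × 1.4142 = 0.3394
ln(S/K) + (r + σ²/2)T = ln(394/390) + (0.035 + 0.24²/2)·2 = 0.0102 + 0.1276 = 0.1378
d₁ = 0.1378 / 0.3394 = 0.4060 → 0.41
d₂ = d₁ − σ√T = 0.4060 − 0.3394 = 0.0666 → 0.07
e^(−rT) = e^(−0.035·2) = 0.9324
N(d₁) = N(0.41) = 0.6591;  N(d₂) = N(0.07) = 0.5279
C = 394·0.6591 − 390·0.9324·0.5279 = 259.6854 − 191.9634 = 67.7220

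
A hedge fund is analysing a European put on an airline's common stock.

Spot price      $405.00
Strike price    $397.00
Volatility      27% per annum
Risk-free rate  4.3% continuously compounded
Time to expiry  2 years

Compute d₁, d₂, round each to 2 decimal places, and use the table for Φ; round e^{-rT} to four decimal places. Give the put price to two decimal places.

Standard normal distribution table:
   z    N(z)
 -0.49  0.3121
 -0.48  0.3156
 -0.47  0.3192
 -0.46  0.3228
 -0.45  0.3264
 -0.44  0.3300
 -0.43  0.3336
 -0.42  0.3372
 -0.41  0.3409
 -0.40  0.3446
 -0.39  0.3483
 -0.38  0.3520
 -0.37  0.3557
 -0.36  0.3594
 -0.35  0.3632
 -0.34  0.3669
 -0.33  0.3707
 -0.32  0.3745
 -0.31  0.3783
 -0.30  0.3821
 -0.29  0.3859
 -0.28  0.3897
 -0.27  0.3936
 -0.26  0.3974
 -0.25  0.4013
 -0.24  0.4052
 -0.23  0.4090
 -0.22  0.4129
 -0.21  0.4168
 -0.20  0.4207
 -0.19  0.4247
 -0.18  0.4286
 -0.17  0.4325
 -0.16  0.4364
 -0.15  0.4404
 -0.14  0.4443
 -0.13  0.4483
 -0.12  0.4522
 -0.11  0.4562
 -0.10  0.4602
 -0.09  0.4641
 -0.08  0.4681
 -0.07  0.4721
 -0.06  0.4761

T = 2;  σ√T = 0.3818
d₁ = [ln(405/397) + (0.043 + 0.27²/2)·2] / 0.3818 = [0.0200 + 0.1589] / 0.3818 = 0.4684 ≈ 0.47
d₂ = d₁ − σ√T = 0.4684 − 0.3818 = 0.0866 ≈ 0.09
exp(−rT) = exp(−0.043·2) = 0.9176
P = 397·0.9176·N(-0.09) − 405·N(-0.47) = 397·0.9176·0.4641 − 405·0.3192 = 169.0657 − 129.2760 = 39.7897

$39.79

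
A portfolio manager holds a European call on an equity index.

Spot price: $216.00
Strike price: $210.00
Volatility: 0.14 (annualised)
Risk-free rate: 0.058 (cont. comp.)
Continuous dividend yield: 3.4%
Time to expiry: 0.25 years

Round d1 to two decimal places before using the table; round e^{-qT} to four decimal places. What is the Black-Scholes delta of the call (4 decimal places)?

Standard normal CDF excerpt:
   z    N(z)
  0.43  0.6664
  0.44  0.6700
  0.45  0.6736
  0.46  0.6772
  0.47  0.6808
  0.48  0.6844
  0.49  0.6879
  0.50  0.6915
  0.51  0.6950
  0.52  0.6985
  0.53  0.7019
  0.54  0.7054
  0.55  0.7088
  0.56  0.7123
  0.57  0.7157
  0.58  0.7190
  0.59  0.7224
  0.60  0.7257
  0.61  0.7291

0.6926

T = 0.25;  σ√T = 0.0700
d₁ = [ln(216/210) + (0.058 − 0.034 + ½·0.14²)·0.25] / (σ√T) = (0.0282 + 0.0085) / 0.0700 = 0.5232 ≈ 0.52
N(d₁) = N(0.52) = 0.6985
Δ_call = exp(−qT)·N(d₁) = 0.9915·0.6985 = 0.6926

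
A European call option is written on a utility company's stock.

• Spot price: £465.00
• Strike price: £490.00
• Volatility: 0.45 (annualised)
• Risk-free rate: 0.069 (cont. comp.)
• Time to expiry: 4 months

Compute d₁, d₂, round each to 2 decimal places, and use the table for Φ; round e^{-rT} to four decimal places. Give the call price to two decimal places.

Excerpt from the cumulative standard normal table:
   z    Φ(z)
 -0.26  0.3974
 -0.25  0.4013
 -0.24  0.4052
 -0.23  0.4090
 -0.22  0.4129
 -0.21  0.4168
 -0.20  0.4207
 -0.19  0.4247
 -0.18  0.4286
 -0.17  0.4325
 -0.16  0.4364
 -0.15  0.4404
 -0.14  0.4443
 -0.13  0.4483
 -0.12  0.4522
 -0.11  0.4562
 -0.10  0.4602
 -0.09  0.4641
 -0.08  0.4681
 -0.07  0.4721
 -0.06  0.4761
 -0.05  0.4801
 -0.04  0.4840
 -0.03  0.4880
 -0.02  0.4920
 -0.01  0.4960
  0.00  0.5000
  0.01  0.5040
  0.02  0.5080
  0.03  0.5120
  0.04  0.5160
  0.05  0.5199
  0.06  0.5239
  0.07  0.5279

σ√T = 0.45·√0.3333 = 0.2598
d₁ = [ln(465/490) + (0.069 + 0.45²/2)·0.3333] / 0.2598 = [-0.0524 + 0.0568] / 0.2598 = 0.0169 → 0.02
d₂ = d₁ − σ√T = 0.0169 − 0.2598 = -0.2429 → -0.24
exp(−rT) = exp(−0.069·0.3333) = 0.9773
N(d₁) = N(0.02) = 0.5080;  N(d₂) = N(-0.24) = 0.4052
C = 465·0.5080 − 490·0.9773·0.4052 = 236.2200 − 194.0410 = 42.1790

£42.18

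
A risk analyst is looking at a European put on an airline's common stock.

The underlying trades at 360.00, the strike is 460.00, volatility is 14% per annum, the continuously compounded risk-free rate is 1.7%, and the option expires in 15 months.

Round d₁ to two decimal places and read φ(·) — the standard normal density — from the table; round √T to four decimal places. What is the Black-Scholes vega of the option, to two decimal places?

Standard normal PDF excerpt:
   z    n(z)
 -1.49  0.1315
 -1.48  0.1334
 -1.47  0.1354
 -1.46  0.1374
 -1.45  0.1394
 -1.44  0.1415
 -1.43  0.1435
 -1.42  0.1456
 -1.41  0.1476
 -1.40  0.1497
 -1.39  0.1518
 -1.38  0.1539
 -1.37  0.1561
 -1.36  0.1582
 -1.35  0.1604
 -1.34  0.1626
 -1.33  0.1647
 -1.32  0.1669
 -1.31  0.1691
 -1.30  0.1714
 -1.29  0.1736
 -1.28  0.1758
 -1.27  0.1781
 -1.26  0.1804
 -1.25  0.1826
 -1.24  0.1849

σ√T = 0.14 × 1.1180 = 0.1565
d₁ = [ln(360/460) + (0.017 + 0.14²/2)·1.25] / 0.1565 = [-0.2451 + 0.0335] / 0.1565 = -1.3520 which rounds to -1.35
√T = √1.25 = 1.1180
φ(d₁) = φ(-1.35) = 0.1604
vega = S·φ(d₁)·√T = 360·0.1604·1.1180 = 64.5578
(The call has the same vega.)

64.56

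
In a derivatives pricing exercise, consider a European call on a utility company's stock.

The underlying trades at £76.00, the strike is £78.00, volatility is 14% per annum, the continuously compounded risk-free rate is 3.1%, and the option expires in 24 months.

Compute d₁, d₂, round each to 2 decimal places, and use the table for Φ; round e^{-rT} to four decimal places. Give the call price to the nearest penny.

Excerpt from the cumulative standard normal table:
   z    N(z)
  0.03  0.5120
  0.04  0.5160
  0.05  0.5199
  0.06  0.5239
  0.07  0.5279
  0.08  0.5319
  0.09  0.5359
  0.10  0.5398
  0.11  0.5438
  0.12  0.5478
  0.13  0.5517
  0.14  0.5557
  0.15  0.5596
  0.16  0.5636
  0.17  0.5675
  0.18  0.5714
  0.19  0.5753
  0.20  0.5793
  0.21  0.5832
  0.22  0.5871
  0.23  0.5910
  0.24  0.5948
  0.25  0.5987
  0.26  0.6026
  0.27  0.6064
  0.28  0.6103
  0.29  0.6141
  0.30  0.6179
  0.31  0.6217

£7.39

T = 2;  σ√T = 0.1980
d₁ = [ln(76/78) + (0.031 + ½·0.14²)·2] / (σ√T) = (-0.0260 + 0.0816) / 0.1980 = 0.2809 ⇒ 0.28
d₂ = 0.2809 − 0.1980 = 0.0830 ⇒ 0.08
e^(−rT) = e^(−0.031·2) = 0.9399
C = 76·N(0.28) − 78·0.9399·N(0.08) = 76·0.6103 − 78·0.9399·0.5319 = 46.3828 − 38.9948 = 7.3880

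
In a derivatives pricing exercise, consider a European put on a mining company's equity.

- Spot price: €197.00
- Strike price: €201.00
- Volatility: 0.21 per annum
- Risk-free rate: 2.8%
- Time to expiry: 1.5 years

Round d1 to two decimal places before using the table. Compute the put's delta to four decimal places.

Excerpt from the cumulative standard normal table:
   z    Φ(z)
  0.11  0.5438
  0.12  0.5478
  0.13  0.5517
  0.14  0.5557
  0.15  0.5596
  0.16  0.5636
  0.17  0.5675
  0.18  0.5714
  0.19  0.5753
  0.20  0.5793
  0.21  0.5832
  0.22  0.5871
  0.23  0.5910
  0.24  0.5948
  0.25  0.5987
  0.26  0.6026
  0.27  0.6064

T = 1.5;  σ√T = 0.2572
d₁ = [ln(197/201) + (0.028 + ½·0.21²)·1.5] / (σ√T) = (-0.0201 + 0.0751) / 0.2572 = 0.2137 which rounds to 0.21
N(d₁) = N(0.21) = 0.5832
Δ_put = N(d₁) − 1 = 0.5832 − 1 = -0.4168

-0.4168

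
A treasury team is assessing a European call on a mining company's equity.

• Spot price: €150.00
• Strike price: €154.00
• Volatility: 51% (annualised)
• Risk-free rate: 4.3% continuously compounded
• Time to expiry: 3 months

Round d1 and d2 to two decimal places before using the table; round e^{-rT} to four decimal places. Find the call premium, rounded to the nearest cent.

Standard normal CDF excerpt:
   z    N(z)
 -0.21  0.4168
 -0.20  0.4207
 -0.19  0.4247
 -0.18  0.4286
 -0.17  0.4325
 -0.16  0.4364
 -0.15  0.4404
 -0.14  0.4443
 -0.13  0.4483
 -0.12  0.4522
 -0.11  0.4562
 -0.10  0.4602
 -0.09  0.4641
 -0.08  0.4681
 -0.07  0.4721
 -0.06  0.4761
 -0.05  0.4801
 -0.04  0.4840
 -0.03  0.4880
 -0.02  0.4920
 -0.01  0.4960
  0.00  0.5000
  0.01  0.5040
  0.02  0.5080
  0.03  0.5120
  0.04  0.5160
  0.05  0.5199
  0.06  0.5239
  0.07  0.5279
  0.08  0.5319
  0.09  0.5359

€14.48

σ√T = 0.51·√0.25 = 0.2550
d₁ = [ln(150/154) + (0.043 + 0.51²/2)·0.25] / 0.2550 = [-0.0263 + 0.0433] / 0.2550 = 0.0665 ≈ 0.07
d₂ = d₁ − σ√T = 0.0665 − 0.2550 = -0.1885 ≈ -0.19
exp(−rT) = exp(−0.043·0.25) = 0.9893
C = 150·N(0.07) − 154·0.9893·N(-0.19) = 150·0.5279 − 154·0.9893·0.4247 = 79.1850 − 64.7040 = 14.4810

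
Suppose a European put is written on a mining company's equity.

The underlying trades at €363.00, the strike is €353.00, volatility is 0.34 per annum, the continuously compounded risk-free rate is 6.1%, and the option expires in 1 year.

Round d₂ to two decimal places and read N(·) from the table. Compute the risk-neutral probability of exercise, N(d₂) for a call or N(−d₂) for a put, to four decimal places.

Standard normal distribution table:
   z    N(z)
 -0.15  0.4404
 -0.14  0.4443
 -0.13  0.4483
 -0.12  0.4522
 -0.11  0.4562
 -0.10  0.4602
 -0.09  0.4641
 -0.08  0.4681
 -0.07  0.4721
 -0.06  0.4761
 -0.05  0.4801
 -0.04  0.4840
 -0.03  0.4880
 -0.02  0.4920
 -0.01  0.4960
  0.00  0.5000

0.4641

T = 1;  σ√T = 0.3400
ln(S/K) + (r + σ²/2)T = ln(363/353) + (0.061 + 0.34²/2)·1 = 0.0279 + 0.1188 = 0.1467
d₁ = 0.1467 / 0.3400 = 0.4316 ≈ 0.43
d₂ = d₁ − σ√T = 0.4316 − 0.3400 = 0.0916 ≈ 0.09
Risk-neutral Pr[S_T < K] = N(−d₂) = N(-0.09) = 0.4641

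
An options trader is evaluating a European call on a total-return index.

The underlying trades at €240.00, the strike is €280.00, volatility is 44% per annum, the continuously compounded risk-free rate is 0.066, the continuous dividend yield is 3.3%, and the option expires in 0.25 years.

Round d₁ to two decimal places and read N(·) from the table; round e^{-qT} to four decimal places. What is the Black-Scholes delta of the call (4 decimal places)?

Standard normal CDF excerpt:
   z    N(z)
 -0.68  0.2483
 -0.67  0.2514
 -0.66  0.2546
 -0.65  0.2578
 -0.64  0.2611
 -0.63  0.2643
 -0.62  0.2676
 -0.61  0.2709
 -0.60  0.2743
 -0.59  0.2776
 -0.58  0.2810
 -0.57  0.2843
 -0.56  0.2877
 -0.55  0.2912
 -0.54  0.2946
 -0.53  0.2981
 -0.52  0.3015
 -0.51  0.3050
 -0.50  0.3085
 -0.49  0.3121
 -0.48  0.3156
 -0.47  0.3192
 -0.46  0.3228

0.2888

T = 0.25;  σ√T = 0.2200
d₁ = [ln(240/280) + (0.066 − 0.033 + 0.44²/2)·0.25] / 0.2200 = [-0.1542 + 0.0324] / 0.2200 = -0.5532 → -0.55
N(d₁) = N(-0.55) = 0.2912
Δ_call = exp(−qT)·N(d₁) = 0.9918·0.2912 = 0.2888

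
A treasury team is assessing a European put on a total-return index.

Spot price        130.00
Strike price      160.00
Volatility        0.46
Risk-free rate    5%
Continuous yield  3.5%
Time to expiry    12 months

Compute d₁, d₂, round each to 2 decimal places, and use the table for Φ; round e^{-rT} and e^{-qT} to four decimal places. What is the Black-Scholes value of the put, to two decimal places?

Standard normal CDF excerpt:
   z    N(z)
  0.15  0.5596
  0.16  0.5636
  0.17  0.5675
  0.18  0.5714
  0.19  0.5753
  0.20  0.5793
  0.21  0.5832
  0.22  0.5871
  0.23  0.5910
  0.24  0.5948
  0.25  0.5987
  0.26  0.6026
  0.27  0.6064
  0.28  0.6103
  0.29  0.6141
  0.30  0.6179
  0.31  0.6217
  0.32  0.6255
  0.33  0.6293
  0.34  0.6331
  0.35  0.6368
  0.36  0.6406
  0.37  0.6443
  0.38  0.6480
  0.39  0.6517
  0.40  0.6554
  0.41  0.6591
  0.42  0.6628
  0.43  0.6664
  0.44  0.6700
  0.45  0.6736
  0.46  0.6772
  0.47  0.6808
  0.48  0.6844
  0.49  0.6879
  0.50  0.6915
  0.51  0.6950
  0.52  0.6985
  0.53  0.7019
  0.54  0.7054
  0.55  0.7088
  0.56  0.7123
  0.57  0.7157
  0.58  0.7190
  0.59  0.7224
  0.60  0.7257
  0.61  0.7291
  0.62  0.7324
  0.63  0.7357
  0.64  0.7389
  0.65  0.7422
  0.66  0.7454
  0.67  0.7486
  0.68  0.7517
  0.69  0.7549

σ√T = 0.46 × 1.0000 = 0.4600
d₁ = [ln(130/160) + (0.05 − 0.035 + 0.46²/2)·1] / 0.4600 = [-0.2076 + 0.1208] / 0.4600 = -0.1888 → -0.19
d₂ = d₁ − σ√T = -0.1888 − 0.4600 = -0.6488 → -0.65
exp(−qT) = exp(−0.035·1) = 0.9656;  exp(−rT) = exp(−0.05·1) = 0.9512
P = 160·0.9512·N(0.65) − 130·0.9656·N(0.19) = 160·0.9512·0.7422 − 130·0.9656·0.5753 = 112.9569 − 72.2163 = 40.7406

40.74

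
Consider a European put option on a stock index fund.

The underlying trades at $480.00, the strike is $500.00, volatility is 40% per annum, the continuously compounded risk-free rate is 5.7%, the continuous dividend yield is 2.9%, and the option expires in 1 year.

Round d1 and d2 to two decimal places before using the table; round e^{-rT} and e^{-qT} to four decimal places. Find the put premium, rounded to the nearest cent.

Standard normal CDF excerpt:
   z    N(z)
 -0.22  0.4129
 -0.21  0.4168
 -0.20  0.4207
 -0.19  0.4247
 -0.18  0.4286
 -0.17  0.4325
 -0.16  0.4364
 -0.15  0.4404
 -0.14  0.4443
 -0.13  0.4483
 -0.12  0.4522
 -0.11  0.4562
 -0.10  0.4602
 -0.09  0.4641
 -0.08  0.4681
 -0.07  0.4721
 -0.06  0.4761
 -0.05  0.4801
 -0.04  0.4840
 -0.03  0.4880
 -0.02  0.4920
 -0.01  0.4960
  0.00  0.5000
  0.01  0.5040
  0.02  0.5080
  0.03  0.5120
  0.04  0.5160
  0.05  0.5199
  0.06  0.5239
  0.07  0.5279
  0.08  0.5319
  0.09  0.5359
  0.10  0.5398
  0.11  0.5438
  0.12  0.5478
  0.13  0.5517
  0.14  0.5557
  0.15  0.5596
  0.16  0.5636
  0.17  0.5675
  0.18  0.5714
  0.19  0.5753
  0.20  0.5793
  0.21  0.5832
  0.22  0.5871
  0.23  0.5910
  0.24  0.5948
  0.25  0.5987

$77.47

σ√T = 0.4 × 1.0000 = 0.4000
d₁ = [ln(480/500) + (0.057 − 0.029 + 0.4²/2)·1] / 0.4000 = [-0.0408 + 0.1080] / 0.4000 = 0.1679 which rounds to 0.17
d₂ = d₁ − σ√T = 0.1679 − 0.4000 = -0.2321 which rounds to -0.23
exp(−qT) = exp(−0.029·1) = 0.9714;  exp(−rT) = exp(−0.057·1) = 0.9446
N(−d₂) = N(0.23) = 0.5910;  N(−d₁) = N(-0.17) = 0.4325
P = 500·0.9446·0.5910 − 480·0.9714·0.4325 = 279.1293 − 201.6626 = 77.4667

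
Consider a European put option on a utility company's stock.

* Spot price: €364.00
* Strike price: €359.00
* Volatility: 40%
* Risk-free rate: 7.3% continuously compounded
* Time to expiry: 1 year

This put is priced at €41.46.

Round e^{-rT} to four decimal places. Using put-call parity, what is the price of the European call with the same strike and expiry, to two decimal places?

€71.73

e^(−rT) = e^(−0.073·1) = 0.9296
Put-call parity: C − P = S − K·e^(−rT) = 364 − 359·0.9296 = 364 − 333.7264 = 30.2736
C = P + (C − P) = 41.46 + (30.2736) = 71.7336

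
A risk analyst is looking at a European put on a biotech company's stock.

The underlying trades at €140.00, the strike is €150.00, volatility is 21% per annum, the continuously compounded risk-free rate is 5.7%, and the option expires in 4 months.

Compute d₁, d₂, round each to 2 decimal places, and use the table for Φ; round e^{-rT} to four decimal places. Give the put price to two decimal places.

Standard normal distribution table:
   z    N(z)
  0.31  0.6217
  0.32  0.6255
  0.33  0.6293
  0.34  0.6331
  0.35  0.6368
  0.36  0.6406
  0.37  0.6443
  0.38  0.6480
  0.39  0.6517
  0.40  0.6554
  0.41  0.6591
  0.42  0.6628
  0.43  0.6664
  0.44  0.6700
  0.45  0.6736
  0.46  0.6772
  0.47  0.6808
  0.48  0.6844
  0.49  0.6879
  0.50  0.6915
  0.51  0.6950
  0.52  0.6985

€11.05

σ√T = 0.21 × 0.5774 = 0.1212
ln(S/K) + (r + σ²/2)T = ln(140/150) + (0.057 + 0.21²/2)·0.3333 = -0.0690 + 0.0263 = -0.0426
d₁ = -0.0426 / 0.1212 = -0.3517 which rounds to -0.35
d₂ = d₁ − σ√T = -0.3517 − 0.1212 = -0.4730 which rounds to -0.47
e^(−rT) = e^(−0.057·0.3333) = 0.9812
N(−d₂) = N(0.47) = 0.6808;  N(−d₁) = N(0.35) = 0.6368
P = 150·0.9812·0.6808 − 140·0.6368 = 100.2001 − 89.1520 = 11.0481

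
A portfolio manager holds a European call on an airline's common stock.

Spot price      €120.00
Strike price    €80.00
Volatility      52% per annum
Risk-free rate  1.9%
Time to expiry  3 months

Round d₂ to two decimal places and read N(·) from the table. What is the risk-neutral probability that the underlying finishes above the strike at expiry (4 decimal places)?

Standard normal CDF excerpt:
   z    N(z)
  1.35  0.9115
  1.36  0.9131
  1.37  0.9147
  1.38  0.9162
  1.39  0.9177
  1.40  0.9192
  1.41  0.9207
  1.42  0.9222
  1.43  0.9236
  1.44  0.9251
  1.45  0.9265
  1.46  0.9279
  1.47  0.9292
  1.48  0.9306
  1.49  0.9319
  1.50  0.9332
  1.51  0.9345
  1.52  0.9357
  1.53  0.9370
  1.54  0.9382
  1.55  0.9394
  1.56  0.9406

σ√T = 0.52·√0.25 = 0.2600
d₁ = [ln(120/80) + (0.019 + ½·0.52²)·0.25] / (σ√T) = (0.4055 + 0.0386) / 0.2600 = 1.7078 ⇒ 1.71
d₂ = 1.7078 − 0.2600 = 1.4478 ⇒ 1.45
Risk-neutral Pr[S_T > K] = N(d₂) = N(1.45) = 0.9265

0.9265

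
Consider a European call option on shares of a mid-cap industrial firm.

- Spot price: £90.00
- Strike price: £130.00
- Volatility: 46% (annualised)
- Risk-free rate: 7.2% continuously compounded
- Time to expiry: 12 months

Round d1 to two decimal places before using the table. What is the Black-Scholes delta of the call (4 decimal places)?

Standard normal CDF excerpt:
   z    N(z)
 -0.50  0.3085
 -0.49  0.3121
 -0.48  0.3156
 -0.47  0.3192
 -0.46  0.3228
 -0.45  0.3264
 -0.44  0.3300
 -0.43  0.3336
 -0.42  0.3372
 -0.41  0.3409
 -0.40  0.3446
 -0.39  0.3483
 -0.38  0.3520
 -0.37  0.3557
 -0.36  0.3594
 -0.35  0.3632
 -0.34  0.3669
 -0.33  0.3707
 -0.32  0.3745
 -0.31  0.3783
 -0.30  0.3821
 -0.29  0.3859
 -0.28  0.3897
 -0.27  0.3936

T = 1;  σ√T = 0.4600
d₁ = [ln(90/130) + (0.072 + 0.46²/2)·1] / 0.4600 = [-0.3677 + 0.1778] / 0.4600 = -0.4129 which rounds to -0.41
N(d₁) = N(-0.41) = 0.3409
Δ_call = N(d₁) = 0.3409

0.3409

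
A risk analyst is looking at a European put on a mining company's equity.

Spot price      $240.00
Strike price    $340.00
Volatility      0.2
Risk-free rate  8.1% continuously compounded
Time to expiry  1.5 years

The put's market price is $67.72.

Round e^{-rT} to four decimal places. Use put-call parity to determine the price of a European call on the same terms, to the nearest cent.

e^(−rT) = e^(−0.081·1.5) = 0.8856
Put-call parity: C − P = S − K·e^(−rT) = 240 − 340·0.8856 = 240 − 301.1040 = -61.1040
C = P + (C − P) = 67.72 + (-61.1040) = 6.6160

$6.62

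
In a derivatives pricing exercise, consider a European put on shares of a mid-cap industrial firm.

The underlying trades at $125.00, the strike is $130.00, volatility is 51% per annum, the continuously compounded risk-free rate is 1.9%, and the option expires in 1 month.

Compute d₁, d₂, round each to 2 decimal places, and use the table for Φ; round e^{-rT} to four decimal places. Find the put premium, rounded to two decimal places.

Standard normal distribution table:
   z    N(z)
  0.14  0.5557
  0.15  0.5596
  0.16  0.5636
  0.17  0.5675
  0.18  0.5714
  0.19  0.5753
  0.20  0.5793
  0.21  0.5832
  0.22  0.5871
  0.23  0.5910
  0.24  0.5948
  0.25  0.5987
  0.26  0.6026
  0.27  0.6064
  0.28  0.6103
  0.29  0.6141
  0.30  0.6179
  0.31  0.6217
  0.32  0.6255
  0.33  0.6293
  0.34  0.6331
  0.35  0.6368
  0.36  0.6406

$10.25

σ√T = 0.51 × 0.2887 = 0.1472
d₁ = [ln(125/130) + (0.019 + ½·0.51²)·0.08333] / (σ√T) = (-0.0392 + 0.0124) / 0.1472 = -0.1820 ≈ -0.18
d₂ = -0.1820 − 0.1472 = -0.3293 ≈ -0.33
exp(−rT) = exp(−0.019·0.08333) = 0.9984
N(−d₂) = N(0.33) = 0.6293;  N(−d₁) = N(0.18) = 0.5714
P = 130·0.9984·0.6293 − 125·0.5714 = 81.6781 − 71.4250 = 10.2531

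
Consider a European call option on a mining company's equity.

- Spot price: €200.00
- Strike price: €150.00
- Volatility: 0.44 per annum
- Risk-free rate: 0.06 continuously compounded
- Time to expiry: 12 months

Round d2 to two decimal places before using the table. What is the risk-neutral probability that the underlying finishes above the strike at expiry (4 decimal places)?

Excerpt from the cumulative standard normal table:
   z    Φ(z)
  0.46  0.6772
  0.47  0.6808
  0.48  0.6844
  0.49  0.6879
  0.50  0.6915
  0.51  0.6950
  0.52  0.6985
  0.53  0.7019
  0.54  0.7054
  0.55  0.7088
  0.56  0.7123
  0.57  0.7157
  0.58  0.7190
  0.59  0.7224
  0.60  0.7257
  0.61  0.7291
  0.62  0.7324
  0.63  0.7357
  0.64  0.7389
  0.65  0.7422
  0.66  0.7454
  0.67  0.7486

σ√T = 0.44 × 1.0000 = 0.4400
d₁ = [ln(200/150) + (0.06 + 0.44²/2)·1] / 0.4400 = [0.2877 + 0.1568] / 0.4400 = 1.0102 ⇒ 1.01
d₂ = d₁ − σ√T = 1.0102 − 0.4400 = 0.5702 ⇒ 0.57
Pr(exercise) under Q = N(d₂) = 0.7157

0.7157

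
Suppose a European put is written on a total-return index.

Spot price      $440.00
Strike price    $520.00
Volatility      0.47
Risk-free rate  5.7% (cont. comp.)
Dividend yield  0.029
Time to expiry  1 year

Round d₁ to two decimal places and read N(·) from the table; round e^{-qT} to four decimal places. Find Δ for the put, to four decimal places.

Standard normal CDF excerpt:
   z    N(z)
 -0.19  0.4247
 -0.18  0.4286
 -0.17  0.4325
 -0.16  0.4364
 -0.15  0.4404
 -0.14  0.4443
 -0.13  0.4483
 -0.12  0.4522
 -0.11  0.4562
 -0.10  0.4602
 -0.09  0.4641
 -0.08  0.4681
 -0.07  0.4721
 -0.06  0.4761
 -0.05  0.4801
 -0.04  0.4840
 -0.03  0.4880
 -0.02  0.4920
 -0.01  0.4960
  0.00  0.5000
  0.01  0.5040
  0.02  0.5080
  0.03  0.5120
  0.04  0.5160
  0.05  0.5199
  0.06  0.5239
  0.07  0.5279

T = 1;  σ√T = 0.4700
ln(S/K) + (r − q + σ²/2)T = ln(440/520) + (0.057 − 0.029 + 0.47²/2)·1 = -0.1671 + 0.1384 = -0.0286
d₁ = -0.0286 / 0.4700 = -0.0609 which rounds to -0.06
N(d₁) = N(-0.06) = 0.4761
Δ_put = e^(−qT)·(N(d₁) − 1) = 0.9714·(0.4761 − 1) = -0.5089

-0.5089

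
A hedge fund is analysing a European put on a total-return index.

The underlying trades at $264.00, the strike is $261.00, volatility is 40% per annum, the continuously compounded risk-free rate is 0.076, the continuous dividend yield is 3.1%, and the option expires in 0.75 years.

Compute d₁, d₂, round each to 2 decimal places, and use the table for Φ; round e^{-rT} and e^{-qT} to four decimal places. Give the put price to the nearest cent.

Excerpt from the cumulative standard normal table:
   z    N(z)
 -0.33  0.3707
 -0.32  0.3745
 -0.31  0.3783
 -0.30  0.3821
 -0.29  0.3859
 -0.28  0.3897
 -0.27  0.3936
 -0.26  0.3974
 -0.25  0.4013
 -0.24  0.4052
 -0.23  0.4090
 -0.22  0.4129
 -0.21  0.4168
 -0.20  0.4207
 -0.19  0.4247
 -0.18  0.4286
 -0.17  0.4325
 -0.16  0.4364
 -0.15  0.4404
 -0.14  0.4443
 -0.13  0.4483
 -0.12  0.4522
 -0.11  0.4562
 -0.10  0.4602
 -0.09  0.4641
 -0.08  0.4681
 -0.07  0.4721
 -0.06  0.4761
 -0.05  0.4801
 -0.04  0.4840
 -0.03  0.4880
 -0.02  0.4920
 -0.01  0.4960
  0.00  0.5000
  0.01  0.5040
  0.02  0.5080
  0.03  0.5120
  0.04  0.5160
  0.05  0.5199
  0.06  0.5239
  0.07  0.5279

σ√T = 0.4 × 0.8660 = 0.3464
d₁ = [ln(264/261) + (0.076 − 0.031 + 0.4²/2)·0.75] / 0.3464 = [0.0114 + 0.0938] / 0.3464 = 0.3036 ⇒ 0.30
d₂ = d₁ − σ√T = 0.3036 − 0.3464 = -0.0428 ⇒ -0.04
exp(−qT) = exp(−0.031·0.75) = 0.9770;  exp(−rT) = exp(−0.076·0.75) = 0.9446
N(−d₂) = N(0.04) = 0.5160;  N(−d₁) = N(-0.30) = 0.3821
P = 261·0.9446·0.5160 − 264·0.9770·0.3821 = 127.2149 − 98.5543 = 28.6607

$28.66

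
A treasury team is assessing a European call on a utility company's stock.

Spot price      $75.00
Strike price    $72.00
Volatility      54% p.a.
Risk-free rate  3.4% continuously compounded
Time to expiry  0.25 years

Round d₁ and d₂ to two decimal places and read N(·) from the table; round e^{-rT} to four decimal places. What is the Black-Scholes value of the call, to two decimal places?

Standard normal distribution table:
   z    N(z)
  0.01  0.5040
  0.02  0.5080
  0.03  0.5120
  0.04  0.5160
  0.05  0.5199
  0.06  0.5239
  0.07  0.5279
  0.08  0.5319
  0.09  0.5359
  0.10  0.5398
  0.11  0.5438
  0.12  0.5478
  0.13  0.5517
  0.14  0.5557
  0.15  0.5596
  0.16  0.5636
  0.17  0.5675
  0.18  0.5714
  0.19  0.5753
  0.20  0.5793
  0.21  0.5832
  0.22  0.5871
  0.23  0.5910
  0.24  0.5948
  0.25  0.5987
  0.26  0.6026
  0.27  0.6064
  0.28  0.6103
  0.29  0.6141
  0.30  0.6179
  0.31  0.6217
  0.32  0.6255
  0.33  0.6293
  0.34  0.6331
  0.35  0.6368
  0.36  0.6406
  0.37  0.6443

σ√T = 0.54·√0.25 = 0.2700
ln(S/K) + (r + σ²/2)T = ln(75/72) + (0.034 + 0.54²/2)·0.25 = 0.0408 + 0.0450 = 0.0858
d₁ = 0.0858 / 0.2700 = 0.3177 → 0.32
d₂ = d₁ − σ√T = 0.3177 − 0.2700 = 0.0477 → 0.05
exp(−rT) = exp(−0.034·0.25) = 0.9915
C = 75·N(0.32) − 72·0.9915·N(0.05) = 75·0.6255 − 72·0.9915·0.5199 = 46.9125 − 37.1146 = 9.7979

$9.80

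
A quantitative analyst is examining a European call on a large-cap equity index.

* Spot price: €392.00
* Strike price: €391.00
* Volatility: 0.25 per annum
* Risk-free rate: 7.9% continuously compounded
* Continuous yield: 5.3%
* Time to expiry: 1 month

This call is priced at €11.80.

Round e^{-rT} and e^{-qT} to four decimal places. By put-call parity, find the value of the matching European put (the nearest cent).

€9.94

exp(−qT) = exp(−0.053·0.08333) = 0.9956;  exp(−rT) = exp(−0.079·0.08333) = 0.9934
Put-call parity: C − P = S·e^(−qT) − K·e^(−rT) = 392·0.9956 − 391·0.9934 = 390.2752 − 388.4194 = 1.8558
P = C − (C − P) = 11.80 − (1.8558) = 9.9442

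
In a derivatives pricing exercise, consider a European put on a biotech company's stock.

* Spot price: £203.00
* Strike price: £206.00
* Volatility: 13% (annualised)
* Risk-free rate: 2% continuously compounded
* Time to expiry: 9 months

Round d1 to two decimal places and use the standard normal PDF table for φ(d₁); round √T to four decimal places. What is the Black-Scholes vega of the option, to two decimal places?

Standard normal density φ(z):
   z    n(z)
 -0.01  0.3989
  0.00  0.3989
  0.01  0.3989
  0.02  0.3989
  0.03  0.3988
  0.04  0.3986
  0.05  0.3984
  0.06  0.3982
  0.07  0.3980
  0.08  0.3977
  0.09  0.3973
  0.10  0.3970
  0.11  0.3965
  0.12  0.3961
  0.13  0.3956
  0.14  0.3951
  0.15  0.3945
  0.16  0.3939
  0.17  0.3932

70.00

T = 0.75;  σ√T = 0.1126
d₁ = [ln(203/206) + (0.02 + ½·0.13²)·0.75] / (σ√T) = (-0.0147 + 0.0213) / 0.1126 = 0.0592 ≈ 0.06
√T = √0.75 = 0.8660
φ(d₁) = φ(0.06) = 0.3982
vega = S·φ(d₁)·√T = 203·0.3982·0.8660 = 70.0028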